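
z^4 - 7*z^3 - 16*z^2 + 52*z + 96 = (z - 8)*(z - 3)*(z + 2)^2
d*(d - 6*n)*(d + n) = d^3 - 5*d^2*n - 6*d*n^2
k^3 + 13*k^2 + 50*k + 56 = (k + 2)*(k + 4)*(k + 7)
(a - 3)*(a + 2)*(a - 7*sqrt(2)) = a^3 - 7*sqrt(2)*a^2 - a^2 - 6*a + 7*sqrt(2)*a + 42*sqrt(2)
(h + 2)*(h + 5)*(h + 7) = h^3 + 14*h^2 + 59*h + 70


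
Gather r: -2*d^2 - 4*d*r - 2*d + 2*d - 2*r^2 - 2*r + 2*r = -2*d^2 - 4*d*r - 2*r^2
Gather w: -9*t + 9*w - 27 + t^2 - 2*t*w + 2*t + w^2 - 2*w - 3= t^2 - 7*t + w^2 + w*(7 - 2*t) - 30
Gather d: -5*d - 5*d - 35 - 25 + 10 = -10*d - 50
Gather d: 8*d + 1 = 8*d + 1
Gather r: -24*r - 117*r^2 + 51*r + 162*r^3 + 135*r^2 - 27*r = 162*r^3 + 18*r^2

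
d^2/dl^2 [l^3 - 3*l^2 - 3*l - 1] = 6*l - 6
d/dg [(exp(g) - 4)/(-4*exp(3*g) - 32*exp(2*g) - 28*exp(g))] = (exp(3*g)/2 - exp(2*g) - 16*exp(g) - 7)*exp(-g)/(exp(4*g) + 16*exp(3*g) + 78*exp(2*g) + 112*exp(g) + 49)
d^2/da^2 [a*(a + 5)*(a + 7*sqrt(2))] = 6*a + 10 + 14*sqrt(2)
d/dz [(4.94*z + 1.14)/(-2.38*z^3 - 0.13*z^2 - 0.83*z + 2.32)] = (23.5144*z^3 + 8.7818*z^2 + 0.2964*z + 12.407)/(5.6644*z^6 + 0.6188*z^5 + 3.9677*z^4 - 10.8274*z^3 + 0.0857*z^2 - 3.8512*z + 5.3824)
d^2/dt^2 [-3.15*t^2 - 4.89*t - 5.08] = -6.30000000000000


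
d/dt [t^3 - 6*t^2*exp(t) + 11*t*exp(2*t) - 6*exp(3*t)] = -6*t^2*exp(t) + 3*t^2 + 22*t*exp(2*t) - 12*t*exp(t) - 18*exp(3*t) + 11*exp(2*t)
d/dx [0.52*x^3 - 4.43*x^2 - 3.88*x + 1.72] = 1.56*x^2 - 8.86*x - 3.88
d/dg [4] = 0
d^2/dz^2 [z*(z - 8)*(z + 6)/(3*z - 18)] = 2*(z^3 - 18*z^2 + 108*z - 360)/(3*(z^3 - 18*z^2 + 108*z - 216))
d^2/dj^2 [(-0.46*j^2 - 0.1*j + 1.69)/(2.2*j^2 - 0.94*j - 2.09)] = (-2.87056*j^3 + 36.38712*j^2 - 23.72832*j + 14.902076)/(10.648*j^6 - 13.6488*j^5 - 24.51504*j^4 + 25.102136*j^3 + 23.289288*j^2 - 12.318042*j - 9.129329)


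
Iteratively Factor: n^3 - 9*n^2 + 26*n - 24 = (n - 2)*(n^2 - 7*n + 12) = (n - 3)*(n - 2)*(n - 4)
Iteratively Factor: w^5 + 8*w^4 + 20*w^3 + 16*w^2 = (w + 2)*(w^4 + 6*w^3 + 8*w^2) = w*(w + 2)*(w^3 + 6*w^2 + 8*w) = w*(w + 2)^2*(w^2 + 4*w) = w*(w + 2)^2*(w + 4)*(w)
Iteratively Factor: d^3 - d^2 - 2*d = (d)*(d^2 - d - 2) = d*(d + 1)*(d - 2)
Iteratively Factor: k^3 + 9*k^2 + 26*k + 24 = (k + 2)*(k^2 + 7*k + 12) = (k + 2)*(k + 3)*(k + 4)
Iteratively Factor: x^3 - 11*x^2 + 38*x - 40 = (x - 4)*(x^2 - 7*x + 10) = (x - 4)*(x - 2)*(x - 5)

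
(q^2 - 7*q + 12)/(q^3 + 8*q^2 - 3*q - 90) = (q - 4)/(q^2 + 11*q + 30)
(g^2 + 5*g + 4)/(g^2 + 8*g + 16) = (g + 1)/(g + 4)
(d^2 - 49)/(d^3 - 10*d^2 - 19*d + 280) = (d + 7)/(d^2 - 3*d - 40)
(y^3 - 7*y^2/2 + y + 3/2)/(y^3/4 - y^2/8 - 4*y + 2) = 4*(2*y^3 - 7*y^2 + 2*y + 3)/(2*y^3 - y^2 - 32*y + 16)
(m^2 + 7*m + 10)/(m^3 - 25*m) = (m + 2)/(m*(m - 5))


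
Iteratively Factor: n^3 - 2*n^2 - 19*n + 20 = (n - 5)*(n^2 + 3*n - 4) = (n - 5)*(n + 4)*(n - 1)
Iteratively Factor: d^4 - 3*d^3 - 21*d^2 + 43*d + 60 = (d - 3)*(d^3 - 21*d - 20) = (d - 3)*(d + 4)*(d^2 - 4*d - 5) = (d - 3)*(d + 1)*(d + 4)*(d - 5)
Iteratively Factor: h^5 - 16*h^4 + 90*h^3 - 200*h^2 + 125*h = (h)*(h^4 - 16*h^3 + 90*h^2 - 200*h + 125) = h*(h - 5)*(h^3 - 11*h^2 + 35*h - 25) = h*(h - 5)^2*(h^2 - 6*h + 5) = h*(h - 5)^3*(h - 1)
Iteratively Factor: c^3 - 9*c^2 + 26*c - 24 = (c - 3)*(c^2 - 6*c + 8) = (c - 4)*(c - 3)*(c - 2)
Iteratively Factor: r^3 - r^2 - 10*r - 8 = (r + 1)*(r^2 - 2*r - 8) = (r - 4)*(r + 1)*(r + 2)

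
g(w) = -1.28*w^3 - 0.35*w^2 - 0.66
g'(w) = -3.84*w^2 - 0.7*w = w*(-3.84*w - 0.7)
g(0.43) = -0.83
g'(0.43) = -1.01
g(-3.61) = 55.00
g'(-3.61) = -47.52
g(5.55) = -230.26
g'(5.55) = -122.17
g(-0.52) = -0.57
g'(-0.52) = -0.67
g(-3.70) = 59.38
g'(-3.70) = -49.98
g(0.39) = -0.79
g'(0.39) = -0.86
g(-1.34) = 1.79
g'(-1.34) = -5.96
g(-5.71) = 226.23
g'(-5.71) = -121.20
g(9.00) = -962.13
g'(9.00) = -317.34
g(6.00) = -289.74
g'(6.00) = -142.44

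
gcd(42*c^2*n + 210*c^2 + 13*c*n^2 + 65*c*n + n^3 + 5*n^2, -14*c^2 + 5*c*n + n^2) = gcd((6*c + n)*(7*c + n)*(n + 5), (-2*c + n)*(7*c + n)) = 7*c + n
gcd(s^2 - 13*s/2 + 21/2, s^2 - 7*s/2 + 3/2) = s - 3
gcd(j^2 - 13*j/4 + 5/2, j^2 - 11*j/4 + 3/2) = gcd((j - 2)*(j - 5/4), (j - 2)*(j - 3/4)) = j - 2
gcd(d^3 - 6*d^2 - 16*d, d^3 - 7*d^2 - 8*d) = d^2 - 8*d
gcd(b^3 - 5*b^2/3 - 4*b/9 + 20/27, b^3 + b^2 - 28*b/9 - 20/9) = b^2 - b - 10/9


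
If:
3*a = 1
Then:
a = 1/3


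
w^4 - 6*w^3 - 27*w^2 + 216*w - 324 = (w - 6)*(w - 3)^2*(w + 6)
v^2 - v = v*(v - 1)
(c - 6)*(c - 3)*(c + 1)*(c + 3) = c^4 - 5*c^3 - 15*c^2 + 45*c + 54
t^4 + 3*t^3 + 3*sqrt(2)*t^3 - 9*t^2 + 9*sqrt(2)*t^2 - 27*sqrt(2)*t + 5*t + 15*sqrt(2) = (t - 1)^2*(t + 5)*(t + 3*sqrt(2))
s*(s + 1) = s^2 + s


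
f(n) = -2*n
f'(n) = -2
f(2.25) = -4.50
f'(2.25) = -2.00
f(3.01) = -6.02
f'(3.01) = -2.00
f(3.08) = -6.16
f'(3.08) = -2.00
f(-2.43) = 4.86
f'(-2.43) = -2.00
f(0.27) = -0.54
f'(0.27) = -2.00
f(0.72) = -1.44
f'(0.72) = -2.00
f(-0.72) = 1.44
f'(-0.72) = -2.00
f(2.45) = -4.90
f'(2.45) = -2.00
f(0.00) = 0.00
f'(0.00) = -2.00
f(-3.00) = 6.00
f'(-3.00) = -2.00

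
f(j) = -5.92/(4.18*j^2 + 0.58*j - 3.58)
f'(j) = -5.92*(-8.36*j - 0.58)/(4.18*j^2 + 0.58*j - 3.58)^2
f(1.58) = -0.76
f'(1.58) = 1.35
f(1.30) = -1.40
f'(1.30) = 3.77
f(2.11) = -0.36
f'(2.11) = 0.41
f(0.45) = 2.39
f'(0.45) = 4.20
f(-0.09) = 1.65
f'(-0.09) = -0.08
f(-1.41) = -1.51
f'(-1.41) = -4.33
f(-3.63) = -0.12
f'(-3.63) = -0.07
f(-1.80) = -0.66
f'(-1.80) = -1.08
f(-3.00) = -0.18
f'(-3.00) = -0.14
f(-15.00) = -0.01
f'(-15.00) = -0.00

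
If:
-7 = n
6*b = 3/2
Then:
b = 1/4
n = -7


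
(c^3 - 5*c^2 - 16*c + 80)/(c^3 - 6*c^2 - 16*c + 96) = (c - 5)/(c - 6)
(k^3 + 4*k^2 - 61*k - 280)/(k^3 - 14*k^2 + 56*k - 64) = (k^2 + 12*k + 35)/(k^2 - 6*k + 8)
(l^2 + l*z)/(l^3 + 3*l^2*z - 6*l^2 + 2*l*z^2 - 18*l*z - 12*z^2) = l/(l^2 + 2*l*z - 6*l - 12*z)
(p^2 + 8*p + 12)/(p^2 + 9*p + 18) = (p + 2)/(p + 3)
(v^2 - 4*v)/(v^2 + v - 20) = v/(v + 5)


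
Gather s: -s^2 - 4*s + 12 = -s^2 - 4*s + 12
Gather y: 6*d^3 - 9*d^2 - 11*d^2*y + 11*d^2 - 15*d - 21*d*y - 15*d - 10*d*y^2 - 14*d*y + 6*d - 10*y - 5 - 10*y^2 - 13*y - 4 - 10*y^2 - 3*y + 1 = 6*d^3 + 2*d^2 - 24*d + y^2*(-10*d - 20) + y*(-11*d^2 - 35*d - 26) - 8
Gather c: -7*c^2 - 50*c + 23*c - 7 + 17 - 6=-7*c^2 - 27*c + 4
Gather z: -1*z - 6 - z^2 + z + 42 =36 - z^2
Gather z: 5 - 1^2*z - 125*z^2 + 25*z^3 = 25*z^3 - 125*z^2 - z + 5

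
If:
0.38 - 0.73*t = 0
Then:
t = 0.52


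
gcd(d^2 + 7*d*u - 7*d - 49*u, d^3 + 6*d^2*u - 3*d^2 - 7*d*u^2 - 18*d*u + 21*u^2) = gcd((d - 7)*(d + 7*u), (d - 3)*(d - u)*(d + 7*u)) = d + 7*u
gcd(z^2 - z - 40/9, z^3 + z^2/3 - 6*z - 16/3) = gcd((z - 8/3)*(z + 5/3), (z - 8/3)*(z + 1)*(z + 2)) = z - 8/3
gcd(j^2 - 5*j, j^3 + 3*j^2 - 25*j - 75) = j - 5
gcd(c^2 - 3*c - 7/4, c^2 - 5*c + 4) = 1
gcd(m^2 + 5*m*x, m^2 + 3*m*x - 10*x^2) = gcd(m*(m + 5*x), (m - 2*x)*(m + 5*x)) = m + 5*x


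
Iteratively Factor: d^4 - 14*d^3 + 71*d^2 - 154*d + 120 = (d - 2)*(d^3 - 12*d^2 + 47*d - 60) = (d - 5)*(d - 2)*(d^2 - 7*d + 12) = (d - 5)*(d - 3)*(d - 2)*(d - 4)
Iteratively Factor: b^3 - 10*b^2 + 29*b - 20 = (b - 5)*(b^2 - 5*b + 4) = (b - 5)*(b - 1)*(b - 4)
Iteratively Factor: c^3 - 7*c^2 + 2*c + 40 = (c + 2)*(c^2 - 9*c + 20) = (c - 4)*(c + 2)*(c - 5)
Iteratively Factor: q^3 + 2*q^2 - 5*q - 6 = (q + 3)*(q^2 - q - 2) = (q + 1)*(q + 3)*(q - 2)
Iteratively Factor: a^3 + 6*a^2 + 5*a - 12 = (a - 1)*(a^2 + 7*a + 12) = (a - 1)*(a + 3)*(a + 4)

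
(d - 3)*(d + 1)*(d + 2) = d^3 - 7*d - 6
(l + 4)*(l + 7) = l^2 + 11*l + 28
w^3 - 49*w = w*(w - 7)*(w + 7)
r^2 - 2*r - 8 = (r - 4)*(r + 2)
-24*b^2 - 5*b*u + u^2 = (-8*b + u)*(3*b + u)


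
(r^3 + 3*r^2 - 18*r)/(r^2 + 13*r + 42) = r*(r - 3)/(r + 7)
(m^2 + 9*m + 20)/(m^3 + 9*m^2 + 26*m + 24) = (m + 5)/(m^2 + 5*m + 6)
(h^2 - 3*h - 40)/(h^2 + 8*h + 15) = (h - 8)/(h + 3)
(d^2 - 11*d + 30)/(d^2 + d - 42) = (d - 5)/(d + 7)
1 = 1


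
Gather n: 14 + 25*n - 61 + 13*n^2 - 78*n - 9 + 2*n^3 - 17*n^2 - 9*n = 2*n^3 - 4*n^2 - 62*n - 56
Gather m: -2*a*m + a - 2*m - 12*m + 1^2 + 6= a + m*(-2*a - 14) + 7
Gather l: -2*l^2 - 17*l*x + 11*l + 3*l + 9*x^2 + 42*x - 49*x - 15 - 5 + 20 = -2*l^2 + l*(14 - 17*x) + 9*x^2 - 7*x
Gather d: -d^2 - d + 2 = -d^2 - d + 2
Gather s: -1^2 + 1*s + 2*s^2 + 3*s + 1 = 2*s^2 + 4*s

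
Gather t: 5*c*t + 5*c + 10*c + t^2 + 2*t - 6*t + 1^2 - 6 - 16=15*c + t^2 + t*(5*c - 4) - 21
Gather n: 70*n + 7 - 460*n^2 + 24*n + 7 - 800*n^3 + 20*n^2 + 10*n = -800*n^3 - 440*n^2 + 104*n + 14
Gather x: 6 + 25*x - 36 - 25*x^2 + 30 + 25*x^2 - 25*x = 0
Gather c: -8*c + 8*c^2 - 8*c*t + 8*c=8*c^2 - 8*c*t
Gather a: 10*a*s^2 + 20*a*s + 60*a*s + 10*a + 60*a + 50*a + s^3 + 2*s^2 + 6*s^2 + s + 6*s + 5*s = a*(10*s^2 + 80*s + 120) + s^3 + 8*s^2 + 12*s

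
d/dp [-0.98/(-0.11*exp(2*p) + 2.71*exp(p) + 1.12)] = (2.6558 - 0.2156*exp(p))*exp(p)/(-0.11*exp(2*p) + 2.71*exp(p) + 1.12)^2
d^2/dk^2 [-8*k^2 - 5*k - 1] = -16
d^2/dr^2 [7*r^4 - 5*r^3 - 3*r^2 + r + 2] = 84*r^2 - 30*r - 6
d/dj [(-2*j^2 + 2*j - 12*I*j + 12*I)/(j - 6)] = 2*(-j^2 + 12*j - 6 + 30*I)/(j^2 - 12*j + 36)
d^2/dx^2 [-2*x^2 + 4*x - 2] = -4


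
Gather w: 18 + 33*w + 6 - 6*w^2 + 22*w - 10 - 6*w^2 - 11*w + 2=-12*w^2 + 44*w + 16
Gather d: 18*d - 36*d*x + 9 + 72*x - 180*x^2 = d*(18 - 36*x) - 180*x^2 + 72*x + 9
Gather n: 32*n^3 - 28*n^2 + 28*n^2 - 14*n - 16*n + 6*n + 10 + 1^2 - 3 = 32*n^3 - 24*n + 8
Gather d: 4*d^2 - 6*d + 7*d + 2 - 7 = 4*d^2 + d - 5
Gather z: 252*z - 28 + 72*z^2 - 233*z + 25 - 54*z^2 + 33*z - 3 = 18*z^2 + 52*z - 6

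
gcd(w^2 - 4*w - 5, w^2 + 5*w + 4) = w + 1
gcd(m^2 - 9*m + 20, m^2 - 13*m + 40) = m - 5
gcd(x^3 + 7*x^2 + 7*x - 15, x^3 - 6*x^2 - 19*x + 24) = x^2 + 2*x - 3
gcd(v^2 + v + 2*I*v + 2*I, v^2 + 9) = 1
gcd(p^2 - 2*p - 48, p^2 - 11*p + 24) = p - 8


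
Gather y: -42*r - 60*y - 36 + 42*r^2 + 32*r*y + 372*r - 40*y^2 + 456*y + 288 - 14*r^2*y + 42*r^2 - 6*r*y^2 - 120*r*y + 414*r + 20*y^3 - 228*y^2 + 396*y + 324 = 84*r^2 + 744*r + 20*y^3 + y^2*(-6*r - 268) + y*(-14*r^2 - 88*r + 792) + 576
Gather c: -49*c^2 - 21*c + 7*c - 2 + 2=-49*c^2 - 14*c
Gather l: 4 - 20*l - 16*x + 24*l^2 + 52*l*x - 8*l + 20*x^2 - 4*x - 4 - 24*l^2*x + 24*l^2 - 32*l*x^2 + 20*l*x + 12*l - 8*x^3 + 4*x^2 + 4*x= l^2*(48 - 24*x) + l*(-32*x^2 + 72*x - 16) - 8*x^3 + 24*x^2 - 16*x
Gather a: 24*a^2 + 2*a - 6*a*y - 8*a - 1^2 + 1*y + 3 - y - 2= 24*a^2 + a*(-6*y - 6)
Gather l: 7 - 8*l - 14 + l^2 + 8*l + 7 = l^2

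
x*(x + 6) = x^2 + 6*x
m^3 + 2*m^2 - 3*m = m*(m - 1)*(m + 3)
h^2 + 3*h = h*(h + 3)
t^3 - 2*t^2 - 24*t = t*(t - 6)*(t + 4)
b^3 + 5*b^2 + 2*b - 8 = (b - 1)*(b + 2)*(b + 4)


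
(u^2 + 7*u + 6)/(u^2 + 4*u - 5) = (u^2 + 7*u + 6)/(u^2 + 4*u - 5)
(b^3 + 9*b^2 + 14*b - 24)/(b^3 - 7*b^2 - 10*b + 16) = (b^2 + 10*b + 24)/(b^2 - 6*b - 16)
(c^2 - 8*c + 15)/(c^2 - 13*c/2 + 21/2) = 2*(c - 5)/(2*c - 7)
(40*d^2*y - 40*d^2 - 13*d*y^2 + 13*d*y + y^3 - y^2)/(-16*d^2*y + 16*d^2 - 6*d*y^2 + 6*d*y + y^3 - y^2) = (-5*d + y)/(2*d + y)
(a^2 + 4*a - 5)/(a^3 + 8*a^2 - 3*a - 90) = (a - 1)/(a^2 + 3*a - 18)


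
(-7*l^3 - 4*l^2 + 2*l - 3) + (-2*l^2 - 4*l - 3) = -7*l^3 - 6*l^2 - 2*l - 6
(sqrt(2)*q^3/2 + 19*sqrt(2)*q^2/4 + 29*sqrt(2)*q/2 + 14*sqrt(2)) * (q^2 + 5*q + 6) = sqrt(2)*q^5/2 + 29*sqrt(2)*q^4/4 + 165*sqrt(2)*q^3/4 + 115*sqrt(2)*q^2 + 157*sqrt(2)*q + 84*sqrt(2)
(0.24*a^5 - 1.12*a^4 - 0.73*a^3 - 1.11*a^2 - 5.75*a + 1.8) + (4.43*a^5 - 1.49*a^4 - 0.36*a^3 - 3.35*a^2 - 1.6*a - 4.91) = 4.67*a^5 - 2.61*a^4 - 1.09*a^3 - 4.46*a^2 - 7.35*a - 3.11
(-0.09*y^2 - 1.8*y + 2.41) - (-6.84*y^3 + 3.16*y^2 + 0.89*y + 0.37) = 6.84*y^3 - 3.25*y^2 - 2.69*y + 2.04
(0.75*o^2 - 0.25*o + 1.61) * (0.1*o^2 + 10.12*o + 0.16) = 0.075*o^4 + 7.565*o^3 - 2.249*o^2 + 16.2532*o + 0.2576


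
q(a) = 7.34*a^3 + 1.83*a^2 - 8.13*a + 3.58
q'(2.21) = 107.51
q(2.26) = 79.28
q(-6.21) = -1633.17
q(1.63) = 26.98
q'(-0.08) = -8.28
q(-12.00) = -12318.86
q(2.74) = 146.03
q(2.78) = 152.82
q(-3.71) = -315.89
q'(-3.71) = 281.38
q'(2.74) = 167.22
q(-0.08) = 4.24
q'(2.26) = 112.61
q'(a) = 22.02*a^2 + 3.66*a - 8.13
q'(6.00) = 806.55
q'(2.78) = 172.22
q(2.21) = 73.78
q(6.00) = 1606.12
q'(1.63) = 56.34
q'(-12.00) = 3118.83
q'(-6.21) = 818.32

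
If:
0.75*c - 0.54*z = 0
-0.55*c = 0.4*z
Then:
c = 0.00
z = 0.00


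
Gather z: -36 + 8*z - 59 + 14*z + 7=22*z - 88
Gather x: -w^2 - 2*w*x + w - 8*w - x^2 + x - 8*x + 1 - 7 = -w^2 - 7*w - x^2 + x*(-2*w - 7) - 6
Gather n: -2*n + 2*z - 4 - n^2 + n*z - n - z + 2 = -n^2 + n*(z - 3) + z - 2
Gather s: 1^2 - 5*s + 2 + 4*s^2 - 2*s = 4*s^2 - 7*s + 3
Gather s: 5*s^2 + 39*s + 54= 5*s^2 + 39*s + 54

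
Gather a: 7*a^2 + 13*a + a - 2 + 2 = 7*a^2 + 14*a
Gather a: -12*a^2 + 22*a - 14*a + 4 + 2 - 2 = -12*a^2 + 8*a + 4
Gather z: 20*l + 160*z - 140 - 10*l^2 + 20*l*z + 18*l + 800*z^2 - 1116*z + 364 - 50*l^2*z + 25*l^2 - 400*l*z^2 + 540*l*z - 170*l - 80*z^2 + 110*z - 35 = 15*l^2 - 132*l + z^2*(720 - 400*l) + z*(-50*l^2 + 560*l - 846) + 189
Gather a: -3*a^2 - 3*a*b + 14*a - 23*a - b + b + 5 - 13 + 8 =-3*a^2 + a*(-3*b - 9)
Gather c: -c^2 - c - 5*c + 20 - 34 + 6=-c^2 - 6*c - 8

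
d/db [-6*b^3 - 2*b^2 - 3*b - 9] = -18*b^2 - 4*b - 3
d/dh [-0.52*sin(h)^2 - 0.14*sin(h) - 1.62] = -(1.04*sin(h) + 0.14)*cos(h)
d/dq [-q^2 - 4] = -2*q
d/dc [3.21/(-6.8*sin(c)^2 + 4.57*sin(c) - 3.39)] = (43.656*sin(c) - 14.6697)*cos(c)/(6.8*sin(c)^2 - 4.57*sin(c) + 3.39)^2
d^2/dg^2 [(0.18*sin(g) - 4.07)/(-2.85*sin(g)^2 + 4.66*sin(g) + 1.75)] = (-1.46205*sin(g)^5 + 129.84372*sin(g)^4 - 164.62341*sin(g)^3 - 27.304558*sin(g)^2 + 295.96642*sin(g) - 220.299034)/(-2.85*sin(g)^2 + 4.66*sin(g) + 1.75)^3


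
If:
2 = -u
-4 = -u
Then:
No Solution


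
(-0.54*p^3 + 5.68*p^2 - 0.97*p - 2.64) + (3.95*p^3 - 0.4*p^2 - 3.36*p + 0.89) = 3.41*p^3 + 5.28*p^2 - 4.33*p - 1.75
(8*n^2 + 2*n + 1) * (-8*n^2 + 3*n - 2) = -64*n^4 + 8*n^3 - 18*n^2 - n - 2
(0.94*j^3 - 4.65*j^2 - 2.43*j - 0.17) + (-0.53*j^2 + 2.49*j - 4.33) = 0.94*j^3 - 5.18*j^2 + 0.0600000000000001*j - 4.5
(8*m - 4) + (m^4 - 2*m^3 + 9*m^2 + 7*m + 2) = m^4 - 2*m^3 + 9*m^2 + 15*m - 2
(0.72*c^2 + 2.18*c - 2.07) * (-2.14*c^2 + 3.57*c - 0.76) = -1.5408*c^4 - 2.0948*c^3 + 11.6652*c^2 - 9.0467*c + 1.5732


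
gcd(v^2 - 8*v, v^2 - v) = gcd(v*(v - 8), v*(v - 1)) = v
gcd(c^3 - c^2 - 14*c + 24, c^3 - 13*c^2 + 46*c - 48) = c^2 - 5*c + 6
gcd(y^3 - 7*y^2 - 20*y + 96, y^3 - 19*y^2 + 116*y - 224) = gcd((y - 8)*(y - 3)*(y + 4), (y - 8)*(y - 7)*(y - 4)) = y - 8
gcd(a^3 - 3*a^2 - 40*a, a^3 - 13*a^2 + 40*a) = a^2 - 8*a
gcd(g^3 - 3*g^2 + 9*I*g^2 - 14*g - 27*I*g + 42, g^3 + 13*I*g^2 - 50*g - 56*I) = g^2 + 9*I*g - 14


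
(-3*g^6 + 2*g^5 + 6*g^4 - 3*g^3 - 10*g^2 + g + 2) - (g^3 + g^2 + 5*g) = -3*g^6 + 2*g^5 + 6*g^4 - 4*g^3 - 11*g^2 - 4*g + 2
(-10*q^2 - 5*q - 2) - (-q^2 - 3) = -9*q^2 - 5*q + 1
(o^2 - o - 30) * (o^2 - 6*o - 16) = o^4 - 7*o^3 - 40*o^2 + 196*o + 480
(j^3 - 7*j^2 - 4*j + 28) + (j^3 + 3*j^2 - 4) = 2*j^3 - 4*j^2 - 4*j + 24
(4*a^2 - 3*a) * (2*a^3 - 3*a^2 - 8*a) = 8*a^5 - 18*a^4 - 23*a^3 + 24*a^2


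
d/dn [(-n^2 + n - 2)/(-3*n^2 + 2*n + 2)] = (n^2 - 16*n + 6)/(9*n^4 - 12*n^3 - 8*n^2 + 8*n + 4)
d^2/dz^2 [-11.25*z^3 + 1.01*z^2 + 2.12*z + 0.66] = 2.02 - 67.5*z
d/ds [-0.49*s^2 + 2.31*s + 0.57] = 2.31 - 0.98*s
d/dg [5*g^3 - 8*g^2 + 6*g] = 15*g^2 - 16*g + 6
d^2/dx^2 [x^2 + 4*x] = 2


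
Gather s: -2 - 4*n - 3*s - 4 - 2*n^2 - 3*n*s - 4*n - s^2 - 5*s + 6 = -2*n^2 - 8*n - s^2 + s*(-3*n - 8)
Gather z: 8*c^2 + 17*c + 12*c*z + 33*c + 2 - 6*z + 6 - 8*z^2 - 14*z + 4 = 8*c^2 + 50*c - 8*z^2 + z*(12*c - 20) + 12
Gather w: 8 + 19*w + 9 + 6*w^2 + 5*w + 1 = 6*w^2 + 24*w + 18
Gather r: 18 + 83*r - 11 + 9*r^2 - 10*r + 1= 9*r^2 + 73*r + 8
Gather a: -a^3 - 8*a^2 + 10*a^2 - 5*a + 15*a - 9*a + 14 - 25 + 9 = -a^3 + 2*a^2 + a - 2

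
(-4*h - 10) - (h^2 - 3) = -h^2 - 4*h - 7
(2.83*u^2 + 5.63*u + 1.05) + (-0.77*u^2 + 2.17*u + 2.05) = 2.06*u^2 + 7.8*u + 3.1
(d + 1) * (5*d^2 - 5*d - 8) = 5*d^3 - 13*d - 8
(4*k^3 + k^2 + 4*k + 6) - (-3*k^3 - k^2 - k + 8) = 7*k^3 + 2*k^2 + 5*k - 2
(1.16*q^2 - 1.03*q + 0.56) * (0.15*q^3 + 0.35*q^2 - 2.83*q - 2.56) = 0.174*q^5 + 0.2515*q^4 - 3.5593*q^3 + 0.141300000000001*q^2 + 1.052*q - 1.4336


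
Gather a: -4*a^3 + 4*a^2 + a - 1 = -4*a^3 + 4*a^2 + a - 1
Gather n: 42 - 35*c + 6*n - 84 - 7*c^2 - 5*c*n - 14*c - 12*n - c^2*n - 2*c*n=-7*c^2 - 49*c + n*(-c^2 - 7*c - 6) - 42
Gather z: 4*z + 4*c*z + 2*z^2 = 2*z^2 + z*(4*c + 4)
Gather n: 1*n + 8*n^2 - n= 8*n^2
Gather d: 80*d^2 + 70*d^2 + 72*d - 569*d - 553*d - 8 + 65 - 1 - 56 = 150*d^2 - 1050*d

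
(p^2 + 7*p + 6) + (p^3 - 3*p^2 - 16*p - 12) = p^3 - 2*p^2 - 9*p - 6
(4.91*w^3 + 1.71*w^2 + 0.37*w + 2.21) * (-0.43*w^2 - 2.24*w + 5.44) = -2.1113*w^5 - 11.7337*w^4 + 22.7209*w^3 + 7.5233*w^2 - 2.9376*w + 12.0224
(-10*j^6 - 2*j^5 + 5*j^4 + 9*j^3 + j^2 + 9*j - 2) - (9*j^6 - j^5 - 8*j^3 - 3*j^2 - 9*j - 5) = -19*j^6 - j^5 + 5*j^4 + 17*j^3 + 4*j^2 + 18*j + 3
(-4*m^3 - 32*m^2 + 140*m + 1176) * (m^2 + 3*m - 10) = -4*m^5 - 44*m^4 + 84*m^3 + 1916*m^2 + 2128*m - 11760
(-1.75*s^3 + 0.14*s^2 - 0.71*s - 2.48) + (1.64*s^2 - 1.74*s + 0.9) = -1.75*s^3 + 1.78*s^2 - 2.45*s - 1.58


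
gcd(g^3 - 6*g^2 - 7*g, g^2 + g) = g^2 + g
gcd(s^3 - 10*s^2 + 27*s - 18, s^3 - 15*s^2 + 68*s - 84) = s - 6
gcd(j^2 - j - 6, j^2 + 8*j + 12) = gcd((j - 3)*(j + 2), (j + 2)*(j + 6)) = j + 2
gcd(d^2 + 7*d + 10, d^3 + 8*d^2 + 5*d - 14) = d + 2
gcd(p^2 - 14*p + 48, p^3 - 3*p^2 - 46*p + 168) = p - 6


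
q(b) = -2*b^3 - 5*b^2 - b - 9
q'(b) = -6*b^2 - 10*b - 1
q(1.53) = -29.40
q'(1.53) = -30.35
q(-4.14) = 51.36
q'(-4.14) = -62.44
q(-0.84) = -10.50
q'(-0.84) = 3.17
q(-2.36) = -8.20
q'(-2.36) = -10.82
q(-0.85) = -10.53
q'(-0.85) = 3.16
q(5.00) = -389.00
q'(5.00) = -201.00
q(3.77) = -191.00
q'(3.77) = -123.98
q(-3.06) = 4.55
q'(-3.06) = -26.58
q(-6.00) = 249.00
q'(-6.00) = -157.00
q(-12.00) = 2739.00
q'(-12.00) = -745.00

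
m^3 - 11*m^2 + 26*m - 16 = (m - 8)*(m - 2)*(m - 1)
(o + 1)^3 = o^3 + 3*o^2 + 3*o + 1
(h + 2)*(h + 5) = h^2 + 7*h + 10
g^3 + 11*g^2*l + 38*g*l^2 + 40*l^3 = (g + 2*l)*(g + 4*l)*(g + 5*l)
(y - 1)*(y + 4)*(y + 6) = y^3 + 9*y^2 + 14*y - 24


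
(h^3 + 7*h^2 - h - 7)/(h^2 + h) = h + 6 - 7/h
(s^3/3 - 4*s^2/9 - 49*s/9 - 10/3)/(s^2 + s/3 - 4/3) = (3*s^3 - 4*s^2 - 49*s - 30)/(3*(3*s^2 + s - 4))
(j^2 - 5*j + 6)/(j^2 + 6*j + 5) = (j^2 - 5*j + 6)/(j^2 + 6*j + 5)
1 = 1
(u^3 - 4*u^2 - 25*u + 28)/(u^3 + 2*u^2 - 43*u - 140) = (u - 1)/(u + 5)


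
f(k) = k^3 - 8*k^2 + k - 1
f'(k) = 3*k^2 - 16*k + 1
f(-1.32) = -18.56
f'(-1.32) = 27.35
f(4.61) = -68.43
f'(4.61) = -9.00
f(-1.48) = -23.24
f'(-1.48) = 31.25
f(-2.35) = -60.51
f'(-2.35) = 55.17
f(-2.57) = -73.38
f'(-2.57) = 61.93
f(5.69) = -70.10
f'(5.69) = 7.09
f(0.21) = -1.13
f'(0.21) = -2.23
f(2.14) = -25.70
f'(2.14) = -19.50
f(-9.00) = -1387.00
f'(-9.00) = 388.00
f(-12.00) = -2893.00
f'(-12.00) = 625.00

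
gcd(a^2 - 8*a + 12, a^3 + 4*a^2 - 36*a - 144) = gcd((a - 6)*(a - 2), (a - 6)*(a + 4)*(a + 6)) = a - 6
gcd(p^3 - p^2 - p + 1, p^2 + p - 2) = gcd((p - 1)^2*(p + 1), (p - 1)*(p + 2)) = p - 1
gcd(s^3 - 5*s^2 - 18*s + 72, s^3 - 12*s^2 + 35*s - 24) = s - 3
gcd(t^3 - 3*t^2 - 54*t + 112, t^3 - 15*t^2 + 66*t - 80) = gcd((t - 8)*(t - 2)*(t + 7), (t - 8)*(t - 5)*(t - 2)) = t^2 - 10*t + 16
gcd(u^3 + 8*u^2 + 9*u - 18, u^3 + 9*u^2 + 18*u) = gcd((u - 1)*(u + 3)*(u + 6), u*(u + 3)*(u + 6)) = u^2 + 9*u + 18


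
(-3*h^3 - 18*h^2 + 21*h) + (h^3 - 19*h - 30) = -2*h^3 - 18*h^2 + 2*h - 30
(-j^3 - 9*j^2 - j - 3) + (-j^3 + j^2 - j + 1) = -2*j^3 - 8*j^2 - 2*j - 2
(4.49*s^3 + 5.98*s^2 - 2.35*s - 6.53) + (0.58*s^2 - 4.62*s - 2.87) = 4.49*s^3 + 6.56*s^2 - 6.97*s - 9.4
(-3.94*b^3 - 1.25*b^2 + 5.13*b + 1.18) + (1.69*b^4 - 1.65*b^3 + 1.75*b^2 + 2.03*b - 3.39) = 1.69*b^4 - 5.59*b^3 + 0.5*b^2 + 7.16*b - 2.21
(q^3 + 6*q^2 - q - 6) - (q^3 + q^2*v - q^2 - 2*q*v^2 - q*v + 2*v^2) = -q^2*v + 7*q^2 + 2*q*v^2 + q*v - q - 2*v^2 - 6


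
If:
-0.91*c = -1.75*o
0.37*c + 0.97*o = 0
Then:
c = 0.00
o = 0.00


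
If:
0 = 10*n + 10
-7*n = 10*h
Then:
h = 7/10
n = -1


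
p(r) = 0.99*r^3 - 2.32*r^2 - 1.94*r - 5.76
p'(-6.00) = 132.82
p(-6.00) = -291.48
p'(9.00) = 196.87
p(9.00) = 510.57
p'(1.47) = -2.34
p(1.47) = -10.48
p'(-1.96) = 18.56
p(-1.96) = -18.32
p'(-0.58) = 1.75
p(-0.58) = -5.61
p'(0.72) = -3.74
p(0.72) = -7.99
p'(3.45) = 17.40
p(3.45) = 0.59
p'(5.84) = 72.26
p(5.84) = 100.97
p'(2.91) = 9.71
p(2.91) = -6.66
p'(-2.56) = 29.40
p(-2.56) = -32.61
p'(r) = 2.97*r^2 - 4.64*r - 1.94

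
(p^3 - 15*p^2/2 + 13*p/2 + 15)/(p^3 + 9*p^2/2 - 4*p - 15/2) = (2*p^2 - 17*p + 30)/(2*p^2 + 7*p - 15)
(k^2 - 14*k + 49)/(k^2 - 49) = (k - 7)/(k + 7)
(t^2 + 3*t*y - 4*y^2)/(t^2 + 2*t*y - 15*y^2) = (t^2 + 3*t*y - 4*y^2)/(t^2 + 2*t*y - 15*y^2)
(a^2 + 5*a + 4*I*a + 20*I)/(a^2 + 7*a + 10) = (a + 4*I)/(a + 2)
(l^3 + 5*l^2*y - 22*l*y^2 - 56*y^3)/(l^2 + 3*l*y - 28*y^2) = l + 2*y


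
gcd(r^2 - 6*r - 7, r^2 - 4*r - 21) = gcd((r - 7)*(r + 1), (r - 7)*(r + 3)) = r - 7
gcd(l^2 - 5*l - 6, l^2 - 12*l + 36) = l - 6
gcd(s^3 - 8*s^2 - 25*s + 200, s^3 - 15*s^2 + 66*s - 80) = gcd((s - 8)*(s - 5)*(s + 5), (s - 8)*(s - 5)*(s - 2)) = s^2 - 13*s + 40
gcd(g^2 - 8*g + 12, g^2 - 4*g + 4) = g - 2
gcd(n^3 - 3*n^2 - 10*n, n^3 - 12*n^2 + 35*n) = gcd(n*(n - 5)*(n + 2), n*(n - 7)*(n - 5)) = n^2 - 5*n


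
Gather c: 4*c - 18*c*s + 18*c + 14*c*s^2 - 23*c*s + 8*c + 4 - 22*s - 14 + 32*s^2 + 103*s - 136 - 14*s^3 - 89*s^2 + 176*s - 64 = c*(14*s^2 - 41*s + 30) - 14*s^3 - 57*s^2 + 257*s - 210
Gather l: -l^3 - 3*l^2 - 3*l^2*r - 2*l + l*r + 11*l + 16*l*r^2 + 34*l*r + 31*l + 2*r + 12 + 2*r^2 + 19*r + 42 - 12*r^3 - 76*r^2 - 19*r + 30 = -l^3 + l^2*(-3*r - 3) + l*(16*r^2 + 35*r + 40) - 12*r^3 - 74*r^2 + 2*r + 84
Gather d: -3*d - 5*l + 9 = -3*d - 5*l + 9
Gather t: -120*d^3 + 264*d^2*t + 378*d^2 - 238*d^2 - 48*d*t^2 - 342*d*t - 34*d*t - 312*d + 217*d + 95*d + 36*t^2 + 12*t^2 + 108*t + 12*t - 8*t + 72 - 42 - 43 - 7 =-120*d^3 + 140*d^2 + t^2*(48 - 48*d) + t*(264*d^2 - 376*d + 112) - 20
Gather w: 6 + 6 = 12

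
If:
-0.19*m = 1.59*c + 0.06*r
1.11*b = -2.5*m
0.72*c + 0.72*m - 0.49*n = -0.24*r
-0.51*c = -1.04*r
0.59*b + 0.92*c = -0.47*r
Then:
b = 0.00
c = 0.00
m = 0.00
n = 0.00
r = 0.00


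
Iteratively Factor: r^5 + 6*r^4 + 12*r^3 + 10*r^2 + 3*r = (r + 1)*(r^4 + 5*r^3 + 7*r^2 + 3*r) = (r + 1)^2*(r^3 + 4*r^2 + 3*r) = (r + 1)^2*(r + 3)*(r^2 + r) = r*(r + 1)^2*(r + 3)*(r + 1)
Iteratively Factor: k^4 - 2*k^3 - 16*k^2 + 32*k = (k - 2)*(k^3 - 16*k) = k*(k - 2)*(k^2 - 16) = k*(k - 2)*(k + 4)*(k - 4)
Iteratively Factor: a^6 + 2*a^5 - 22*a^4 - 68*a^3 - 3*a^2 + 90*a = (a)*(a^5 + 2*a^4 - 22*a^3 - 68*a^2 - 3*a + 90) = a*(a + 3)*(a^4 - a^3 - 19*a^2 - 11*a + 30) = a*(a + 3)^2*(a^3 - 4*a^2 - 7*a + 10) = a*(a + 2)*(a + 3)^2*(a^2 - 6*a + 5) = a*(a - 5)*(a + 2)*(a + 3)^2*(a - 1)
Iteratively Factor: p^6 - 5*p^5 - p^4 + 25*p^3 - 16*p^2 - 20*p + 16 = (p - 4)*(p^5 - p^4 - 5*p^3 + 5*p^2 + 4*p - 4) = (p - 4)*(p - 1)*(p^4 - 5*p^2 + 4) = (p - 4)*(p - 2)*(p - 1)*(p^3 + 2*p^2 - p - 2) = (p - 4)*(p - 2)*(p - 1)*(p + 2)*(p^2 - 1) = (p - 4)*(p - 2)*(p - 1)^2*(p + 2)*(p + 1)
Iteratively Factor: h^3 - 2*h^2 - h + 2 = (h - 1)*(h^2 - h - 2) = (h - 1)*(h + 1)*(h - 2)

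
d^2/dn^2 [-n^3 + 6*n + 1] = -6*n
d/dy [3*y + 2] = 3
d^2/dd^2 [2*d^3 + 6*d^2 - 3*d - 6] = 12*d + 12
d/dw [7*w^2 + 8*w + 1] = 14*w + 8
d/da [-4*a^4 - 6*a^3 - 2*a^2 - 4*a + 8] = -16*a^3 - 18*a^2 - 4*a - 4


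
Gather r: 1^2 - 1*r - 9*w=-r - 9*w + 1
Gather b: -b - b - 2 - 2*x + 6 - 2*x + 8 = -2*b - 4*x + 12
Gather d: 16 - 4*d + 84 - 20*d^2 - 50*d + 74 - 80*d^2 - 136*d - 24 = -100*d^2 - 190*d + 150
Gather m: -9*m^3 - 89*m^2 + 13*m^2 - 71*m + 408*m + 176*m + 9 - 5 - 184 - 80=-9*m^3 - 76*m^2 + 513*m - 260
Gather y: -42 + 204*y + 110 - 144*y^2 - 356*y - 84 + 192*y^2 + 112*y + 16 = 48*y^2 - 40*y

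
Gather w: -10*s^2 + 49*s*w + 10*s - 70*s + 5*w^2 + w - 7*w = -10*s^2 - 60*s + 5*w^2 + w*(49*s - 6)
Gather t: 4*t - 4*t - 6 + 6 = 0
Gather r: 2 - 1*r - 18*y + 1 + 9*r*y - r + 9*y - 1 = r*(9*y - 2) - 9*y + 2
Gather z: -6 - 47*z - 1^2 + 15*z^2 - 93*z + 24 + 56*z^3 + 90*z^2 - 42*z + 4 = 56*z^3 + 105*z^2 - 182*z + 21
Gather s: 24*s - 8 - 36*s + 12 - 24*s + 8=12 - 36*s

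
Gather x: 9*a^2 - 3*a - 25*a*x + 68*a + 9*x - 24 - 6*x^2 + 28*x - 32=9*a^2 + 65*a - 6*x^2 + x*(37 - 25*a) - 56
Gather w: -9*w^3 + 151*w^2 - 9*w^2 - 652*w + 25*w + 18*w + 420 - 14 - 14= -9*w^3 + 142*w^2 - 609*w + 392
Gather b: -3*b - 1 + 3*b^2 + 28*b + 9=3*b^2 + 25*b + 8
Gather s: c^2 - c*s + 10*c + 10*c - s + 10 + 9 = c^2 + 20*c + s*(-c - 1) + 19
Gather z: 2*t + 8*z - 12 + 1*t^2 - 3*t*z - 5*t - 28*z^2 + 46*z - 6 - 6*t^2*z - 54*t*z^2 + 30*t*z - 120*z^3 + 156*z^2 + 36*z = t^2 - 3*t - 120*z^3 + z^2*(128 - 54*t) + z*(-6*t^2 + 27*t + 90) - 18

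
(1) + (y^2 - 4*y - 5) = y^2 - 4*y - 4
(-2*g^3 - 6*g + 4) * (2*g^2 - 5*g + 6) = -4*g^5 + 10*g^4 - 24*g^3 + 38*g^2 - 56*g + 24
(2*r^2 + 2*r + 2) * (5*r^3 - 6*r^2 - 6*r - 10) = 10*r^5 - 2*r^4 - 14*r^3 - 44*r^2 - 32*r - 20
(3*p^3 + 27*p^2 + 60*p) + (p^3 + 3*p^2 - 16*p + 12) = 4*p^3 + 30*p^2 + 44*p + 12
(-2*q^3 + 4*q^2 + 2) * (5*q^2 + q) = -10*q^5 + 18*q^4 + 4*q^3 + 10*q^2 + 2*q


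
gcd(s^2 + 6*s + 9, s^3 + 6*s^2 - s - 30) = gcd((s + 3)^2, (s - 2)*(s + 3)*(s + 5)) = s + 3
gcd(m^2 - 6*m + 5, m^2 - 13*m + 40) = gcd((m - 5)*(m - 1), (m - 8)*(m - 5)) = m - 5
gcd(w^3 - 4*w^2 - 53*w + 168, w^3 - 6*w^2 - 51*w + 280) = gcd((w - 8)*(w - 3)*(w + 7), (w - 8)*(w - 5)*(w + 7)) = w^2 - w - 56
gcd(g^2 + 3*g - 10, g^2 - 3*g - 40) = g + 5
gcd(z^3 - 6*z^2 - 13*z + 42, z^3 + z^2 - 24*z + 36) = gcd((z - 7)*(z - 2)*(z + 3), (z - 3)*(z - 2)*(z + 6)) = z - 2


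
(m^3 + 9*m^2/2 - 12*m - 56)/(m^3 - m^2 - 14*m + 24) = (m^2 + m/2 - 14)/(m^2 - 5*m + 6)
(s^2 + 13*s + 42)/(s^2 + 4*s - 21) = (s + 6)/(s - 3)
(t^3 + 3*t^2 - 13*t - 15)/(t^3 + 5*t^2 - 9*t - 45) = (t + 1)/(t + 3)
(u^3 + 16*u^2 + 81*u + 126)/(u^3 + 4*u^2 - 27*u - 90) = (u + 7)/(u - 5)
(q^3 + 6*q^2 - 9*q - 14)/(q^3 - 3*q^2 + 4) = (q + 7)/(q - 2)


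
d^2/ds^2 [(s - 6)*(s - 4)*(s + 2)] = 6*s - 16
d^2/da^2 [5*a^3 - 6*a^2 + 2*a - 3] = 30*a - 12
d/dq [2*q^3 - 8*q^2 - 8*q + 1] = 6*q^2 - 16*q - 8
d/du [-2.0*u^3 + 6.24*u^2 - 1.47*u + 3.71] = -6.0*u^2 + 12.48*u - 1.47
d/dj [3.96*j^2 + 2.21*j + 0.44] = 7.92*j + 2.21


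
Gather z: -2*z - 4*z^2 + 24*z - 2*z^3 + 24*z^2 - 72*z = -2*z^3 + 20*z^2 - 50*z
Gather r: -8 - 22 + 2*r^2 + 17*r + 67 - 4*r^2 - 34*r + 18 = -2*r^2 - 17*r + 55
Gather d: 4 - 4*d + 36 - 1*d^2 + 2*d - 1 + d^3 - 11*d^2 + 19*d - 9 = d^3 - 12*d^2 + 17*d + 30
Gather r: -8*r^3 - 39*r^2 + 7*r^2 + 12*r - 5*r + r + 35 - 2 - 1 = -8*r^3 - 32*r^2 + 8*r + 32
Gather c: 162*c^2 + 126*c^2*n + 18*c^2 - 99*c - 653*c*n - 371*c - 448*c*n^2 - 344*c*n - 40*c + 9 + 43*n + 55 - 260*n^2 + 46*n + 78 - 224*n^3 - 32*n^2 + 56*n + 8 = c^2*(126*n + 180) + c*(-448*n^2 - 997*n - 510) - 224*n^3 - 292*n^2 + 145*n + 150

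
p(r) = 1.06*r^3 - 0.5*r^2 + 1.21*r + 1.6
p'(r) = 3.18*r^2 - 1.0*r + 1.21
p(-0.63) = 0.37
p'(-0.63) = 3.10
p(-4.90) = -141.04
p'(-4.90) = 82.46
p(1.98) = 10.26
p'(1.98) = 11.70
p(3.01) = 29.62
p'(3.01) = 27.01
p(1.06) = 3.58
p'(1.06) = 3.72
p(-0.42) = 0.93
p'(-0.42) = 2.19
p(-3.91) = -74.14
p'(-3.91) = 53.74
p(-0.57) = 0.55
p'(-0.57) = 2.81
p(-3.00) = -35.15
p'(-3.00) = 32.83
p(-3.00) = -35.15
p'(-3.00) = 32.83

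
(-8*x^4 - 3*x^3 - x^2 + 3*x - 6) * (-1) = 8*x^4 + 3*x^3 + x^2 - 3*x + 6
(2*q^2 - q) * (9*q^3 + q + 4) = 18*q^5 - 9*q^4 + 2*q^3 + 7*q^2 - 4*q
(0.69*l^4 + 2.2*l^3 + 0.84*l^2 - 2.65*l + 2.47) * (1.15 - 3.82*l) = -2.6358*l^5 - 7.6105*l^4 - 0.6788*l^3 + 11.089*l^2 - 12.4829*l + 2.8405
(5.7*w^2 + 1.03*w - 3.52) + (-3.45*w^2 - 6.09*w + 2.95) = 2.25*w^2 - 5.06*w - 0.57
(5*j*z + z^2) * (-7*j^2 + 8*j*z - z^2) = -35*j^3*z + 33*j^2*z^2 + 3*j*z^3 - z^4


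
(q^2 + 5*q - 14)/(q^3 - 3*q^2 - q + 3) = (q^2 + 5*q - 14)/(q^3 - 3*q^2 - q + 3)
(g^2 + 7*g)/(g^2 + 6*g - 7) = g/(g - 1)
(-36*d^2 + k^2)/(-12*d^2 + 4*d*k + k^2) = (6*d - k)/(2*d - k)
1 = 1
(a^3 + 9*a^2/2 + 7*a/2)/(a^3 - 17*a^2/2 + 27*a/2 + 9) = a*(2*a^2 + 9*a + 7)/(2*a^3 - 17*a^2 + 27*a + 18)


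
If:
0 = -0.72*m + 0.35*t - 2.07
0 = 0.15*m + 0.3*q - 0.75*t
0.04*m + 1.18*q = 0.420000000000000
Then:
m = -3.09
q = 0.46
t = -0.43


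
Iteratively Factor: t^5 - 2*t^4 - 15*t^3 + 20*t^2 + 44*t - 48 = (t - 2)*(t^4 - 15*t^2 - 10*t + 24) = (t - 2)*(t - 1)*(t^3 + t^2 - 14*t - 24) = (t - 4)*(t - 2)*(t - 1)*(t^2 + 5*t + 6) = (t - 4)*(t - 2)*(t - 1)*(t + 2)*(t + 3)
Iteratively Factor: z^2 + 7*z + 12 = (z + 4)*(z + 3)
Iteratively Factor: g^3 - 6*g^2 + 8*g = (g)*(g^2 - 6*g + 8) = g*(g - 4)*(g - 2)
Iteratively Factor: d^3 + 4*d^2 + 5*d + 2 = (d + 1)*(d^2 + 3*d + 2) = (d + 1)*(d + 2)*(d + 1)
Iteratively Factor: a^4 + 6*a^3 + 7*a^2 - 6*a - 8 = (a + 1)*(a^3 + 5*a^2 + 2*a - 8) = (a - 1)*(a + 1)*(a^2 + 6*a + 8) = (a - 1)*(a + 1)*(a + 4)*(a + 2)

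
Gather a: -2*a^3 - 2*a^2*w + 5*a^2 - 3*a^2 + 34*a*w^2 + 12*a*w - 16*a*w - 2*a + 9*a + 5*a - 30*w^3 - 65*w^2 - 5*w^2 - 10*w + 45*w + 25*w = -2*a^3 + a^2*(2 - 2*w) + a*(34*w^2 - 4*w + 12) - 30*w^3 - 70*w^2 + 60*w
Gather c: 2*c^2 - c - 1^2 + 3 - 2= 2*c^2 - c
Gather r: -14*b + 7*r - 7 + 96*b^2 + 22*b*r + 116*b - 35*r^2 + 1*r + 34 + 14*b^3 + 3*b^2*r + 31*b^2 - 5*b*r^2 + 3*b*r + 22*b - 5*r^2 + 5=14*b^3 + 127*b^2 + 124*b + r^2*(-5*b - 40) + r*(3*b^2 + 25*b + 8) + 32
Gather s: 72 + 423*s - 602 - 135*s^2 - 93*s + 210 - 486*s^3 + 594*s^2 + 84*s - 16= -486*s^3 + 459*s^2 + 414*s - 336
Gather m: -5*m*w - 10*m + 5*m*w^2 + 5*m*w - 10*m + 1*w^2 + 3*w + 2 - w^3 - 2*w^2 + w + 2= m*(5*w^2 - 20) - w^3 - w^2 + 4*w + 4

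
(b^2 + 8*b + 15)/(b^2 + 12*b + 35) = (b + 3)/(b + 7)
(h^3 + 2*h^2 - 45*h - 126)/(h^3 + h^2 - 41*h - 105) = (h + 6)/(h + 5)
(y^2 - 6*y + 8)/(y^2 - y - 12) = (y - 2)/(y + 3)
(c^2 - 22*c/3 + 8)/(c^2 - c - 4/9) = 3*(c - 6)/(3*c + 1)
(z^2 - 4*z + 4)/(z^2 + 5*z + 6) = (z^2 - 4*z + 4)/(z^2 + 5*z + 6)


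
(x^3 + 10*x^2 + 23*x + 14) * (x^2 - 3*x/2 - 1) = x^5 + 17*x^4/2 + 7*x^3 - 61*x^2/2 - 44*x - 14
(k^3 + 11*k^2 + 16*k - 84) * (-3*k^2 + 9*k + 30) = -3*k^5 - 24*k^4 + 81*k^3 + 726*k^2 - 276*k - 2520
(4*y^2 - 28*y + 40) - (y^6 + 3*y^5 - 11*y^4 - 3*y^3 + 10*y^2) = -y^6 - 3*y^5 + 11*y^4 + 3*y^3 - 6*y^2 - 28*y + 40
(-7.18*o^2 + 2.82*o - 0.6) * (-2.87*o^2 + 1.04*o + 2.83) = 20.6066*o^4 - 15.5606*o^3 - 15.6646*o^2 + 7.3566*o - 1.698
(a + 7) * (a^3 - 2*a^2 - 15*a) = a^4 + 5*a^3 - 29*a^2 - 105*a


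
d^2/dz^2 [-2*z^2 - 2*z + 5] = -4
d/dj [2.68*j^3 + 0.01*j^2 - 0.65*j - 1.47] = 8.04*j^2 + 0.02*j - 0.65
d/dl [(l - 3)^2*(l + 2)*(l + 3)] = 4*l^3 - 3*l^2 - 30*l + 9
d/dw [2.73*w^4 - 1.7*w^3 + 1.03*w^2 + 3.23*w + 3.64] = 10.92*w^3 - 5.1*w^2 + 2.06*w + 3.23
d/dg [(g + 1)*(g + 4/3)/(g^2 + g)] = -4/(3*g^2)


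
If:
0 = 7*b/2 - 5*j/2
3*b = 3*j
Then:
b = 0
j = 0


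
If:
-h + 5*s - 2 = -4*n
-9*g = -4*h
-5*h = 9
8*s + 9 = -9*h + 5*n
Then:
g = -4/5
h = -9/5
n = -172/285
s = 149/285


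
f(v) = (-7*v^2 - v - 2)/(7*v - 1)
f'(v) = (-14*v - 1)/(7*v - 1) - 7*(-7*v^2 - v - 2)/(7*v - 1)^2 = (-49*v^2 + 14*v + 15)/(49*v^2 - 14*v + 1)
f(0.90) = -1.62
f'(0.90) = -0.43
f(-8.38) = 8.13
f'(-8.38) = -1.00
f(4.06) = -4.43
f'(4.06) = -0.98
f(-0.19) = 0.89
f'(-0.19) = 1.95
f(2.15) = -2.60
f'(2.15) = -0.92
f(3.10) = -3.50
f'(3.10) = -0.96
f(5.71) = -6.05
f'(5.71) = -0.99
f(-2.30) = 2.15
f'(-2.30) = -0.95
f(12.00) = -12.31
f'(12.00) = -1.00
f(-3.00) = 2.82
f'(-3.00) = -0.97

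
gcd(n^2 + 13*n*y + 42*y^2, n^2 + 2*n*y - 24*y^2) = n + 6*y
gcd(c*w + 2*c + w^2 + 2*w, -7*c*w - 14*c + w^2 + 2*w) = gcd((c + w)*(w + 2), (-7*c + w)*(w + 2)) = w + 2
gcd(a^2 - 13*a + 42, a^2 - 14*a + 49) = a - 7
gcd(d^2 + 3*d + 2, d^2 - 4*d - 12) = d + 2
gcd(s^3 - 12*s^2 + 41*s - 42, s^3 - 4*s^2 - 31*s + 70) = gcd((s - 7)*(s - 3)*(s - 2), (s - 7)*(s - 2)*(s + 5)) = s^2 - 9*s + 14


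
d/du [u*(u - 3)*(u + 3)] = 3*u^2 - 9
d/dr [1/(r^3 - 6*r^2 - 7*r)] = (-3*r^2 + 12*r + 7)/(r^2*(-r^2 + 6*r + 7)^2)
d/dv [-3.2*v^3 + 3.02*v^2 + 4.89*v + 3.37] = -9.6*v^2 + 6.04*v + 4.89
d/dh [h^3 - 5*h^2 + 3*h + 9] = 3*h^2 - 10*h + 3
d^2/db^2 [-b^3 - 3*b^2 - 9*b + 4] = -6*b - 6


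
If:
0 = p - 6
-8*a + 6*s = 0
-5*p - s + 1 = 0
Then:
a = -87/4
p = 6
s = -29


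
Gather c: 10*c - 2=10*c - 2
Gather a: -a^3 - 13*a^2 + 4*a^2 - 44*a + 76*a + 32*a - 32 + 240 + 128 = -a^3 - 9*a^2 + 64*a + 336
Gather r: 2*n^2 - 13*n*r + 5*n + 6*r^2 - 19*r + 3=2*n^2 + 5*n + 6*r^2 + r*(-13*n - 19) + 3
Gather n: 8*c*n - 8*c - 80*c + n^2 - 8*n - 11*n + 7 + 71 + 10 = -88*c + n^2 + n*(8*c - 19) + 88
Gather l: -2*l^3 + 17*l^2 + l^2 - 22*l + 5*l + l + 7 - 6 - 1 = -2*l^3 + 18*l^2 - 16*l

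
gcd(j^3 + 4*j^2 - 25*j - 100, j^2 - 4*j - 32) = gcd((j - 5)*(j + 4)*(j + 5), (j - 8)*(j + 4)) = j + 4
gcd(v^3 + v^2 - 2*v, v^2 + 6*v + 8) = v + 2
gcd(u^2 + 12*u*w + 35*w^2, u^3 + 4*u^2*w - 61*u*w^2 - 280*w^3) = u^2 + 12*u*w + 35*w^2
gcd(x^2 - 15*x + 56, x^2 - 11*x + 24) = x - 8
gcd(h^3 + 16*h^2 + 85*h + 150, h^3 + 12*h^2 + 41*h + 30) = h^2 + 11*h + 30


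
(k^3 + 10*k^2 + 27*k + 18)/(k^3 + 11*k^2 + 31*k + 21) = (k + 6)/(k + 7)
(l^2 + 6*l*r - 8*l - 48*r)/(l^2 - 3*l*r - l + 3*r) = (l^2 + 6*l*r - 8*l - 48*r)/(l^2 - 3*l*r - l + 3*r)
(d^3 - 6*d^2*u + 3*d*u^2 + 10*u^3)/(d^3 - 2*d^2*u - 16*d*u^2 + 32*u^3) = (-d^2 + 4*d*u + 5*u^2)/(-d^2 + 16*u^2)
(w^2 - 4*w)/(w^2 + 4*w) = (w - 4)/(w + 4)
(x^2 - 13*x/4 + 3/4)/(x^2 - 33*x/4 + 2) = (x - 3)/(x - 8)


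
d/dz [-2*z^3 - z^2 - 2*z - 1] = -6*z^2 - 2*z - 2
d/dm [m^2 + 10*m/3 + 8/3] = 2*m + 10/3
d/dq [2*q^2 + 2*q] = 4*q + 2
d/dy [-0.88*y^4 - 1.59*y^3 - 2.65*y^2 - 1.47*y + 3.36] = -3.52*y^3 - 4.77*y^2 - 5.3*y - 1.47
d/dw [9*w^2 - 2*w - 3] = 18*w - 2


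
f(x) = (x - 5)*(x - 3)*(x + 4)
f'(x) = (x - 5)*(x - 3) + (x - 5)*(x + 4) + (x - 3)*(x + 4)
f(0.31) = 54.38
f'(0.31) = -19.19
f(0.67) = 47.12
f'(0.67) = -21.01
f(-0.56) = 68.09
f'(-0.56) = -11.58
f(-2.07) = 69.18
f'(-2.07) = 12.41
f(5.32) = 6.92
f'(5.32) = 25.35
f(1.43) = 30.43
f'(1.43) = -22.31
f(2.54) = 7.40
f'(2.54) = -17.97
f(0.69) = 46.69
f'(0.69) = -21.09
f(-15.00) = -3960.00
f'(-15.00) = 778.00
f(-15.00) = -3960.00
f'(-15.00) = 778.00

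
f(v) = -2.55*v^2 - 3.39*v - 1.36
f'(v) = -5.1*v - 3.39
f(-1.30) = -1.26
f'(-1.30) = 3.24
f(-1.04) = -0.59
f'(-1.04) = 1.91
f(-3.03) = -14.50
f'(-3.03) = 12.06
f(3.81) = -51.29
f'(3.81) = -22.82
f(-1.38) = -1.54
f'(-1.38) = 3.65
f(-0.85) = -0.32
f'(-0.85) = 0.94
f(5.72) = -104.18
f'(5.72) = -32.56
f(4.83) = -77.22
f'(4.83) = -28.02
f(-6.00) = -72.82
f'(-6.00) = 27.21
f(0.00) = -1.36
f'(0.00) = -3.39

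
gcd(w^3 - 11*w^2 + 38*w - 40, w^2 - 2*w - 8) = w - 4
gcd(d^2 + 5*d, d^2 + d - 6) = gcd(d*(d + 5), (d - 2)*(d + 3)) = 1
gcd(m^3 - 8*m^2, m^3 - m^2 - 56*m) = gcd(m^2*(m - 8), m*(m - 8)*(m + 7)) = m^2 - 8*m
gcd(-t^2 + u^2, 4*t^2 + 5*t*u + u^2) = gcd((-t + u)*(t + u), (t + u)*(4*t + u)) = t + u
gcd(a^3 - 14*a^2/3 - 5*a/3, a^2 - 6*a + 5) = a - 5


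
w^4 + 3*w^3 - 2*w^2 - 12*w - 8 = (w - 2)*(w + 1)*(w + 2)^2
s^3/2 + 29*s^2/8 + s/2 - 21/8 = (s/2 + 1/2)*(s - 3/4)*(s + 7)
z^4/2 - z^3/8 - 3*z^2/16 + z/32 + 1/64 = (z/2 + 1/4)*(z - 1/2)^2*(z + 1/4)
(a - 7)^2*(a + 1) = a^3 - 13*a^2 + 35*a + 49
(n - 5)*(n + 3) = n^2 - 2*n - 15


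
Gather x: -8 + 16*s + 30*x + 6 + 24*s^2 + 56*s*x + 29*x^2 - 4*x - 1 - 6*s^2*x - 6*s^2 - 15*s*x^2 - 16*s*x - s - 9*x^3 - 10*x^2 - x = 18*s^2 + 15*s - 9*x^3 + x^2*(19 - 15*s) + x*(-6*s^2 + 40*s + 25) - 3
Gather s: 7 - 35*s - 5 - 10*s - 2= -45*s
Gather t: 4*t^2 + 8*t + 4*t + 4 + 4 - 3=4*t^2 + 12*t + 5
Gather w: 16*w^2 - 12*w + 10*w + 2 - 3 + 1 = 16*w^2 - 2*w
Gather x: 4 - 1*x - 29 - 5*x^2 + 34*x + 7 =-5*x^2 + 33*x - 18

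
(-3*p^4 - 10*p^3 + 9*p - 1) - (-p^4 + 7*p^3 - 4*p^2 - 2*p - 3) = -2*p^4 - 17*p^3 + 4*p^2 + 11*p + 2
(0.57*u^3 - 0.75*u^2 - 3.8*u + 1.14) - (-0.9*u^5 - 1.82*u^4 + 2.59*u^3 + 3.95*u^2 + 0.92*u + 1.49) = 0.9*u^5 + 1.82*u^4 - 2.02*u^3 - 4.7*u^2 - 4.72*u - 0.35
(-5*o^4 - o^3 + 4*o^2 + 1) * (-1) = 5*o^4 + o^3 - 4*o^2 - 1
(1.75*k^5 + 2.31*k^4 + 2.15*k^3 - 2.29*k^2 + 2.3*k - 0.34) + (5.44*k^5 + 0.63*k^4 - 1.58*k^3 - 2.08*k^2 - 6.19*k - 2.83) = 7.19*k^5 + 2.94*k^4 + 0.57*k^3 - 4.37*k^2 - 3.89*k - 3.17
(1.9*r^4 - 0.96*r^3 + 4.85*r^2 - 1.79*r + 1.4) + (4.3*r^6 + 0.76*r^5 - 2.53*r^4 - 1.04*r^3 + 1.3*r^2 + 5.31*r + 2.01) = 4.3*r^6 + 0.76*r^5 - 0.63*r^4 - 2.0*r^3 + 6.15*r^2 + 3.52*r + 3.41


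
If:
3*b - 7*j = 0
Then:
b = 7*j/3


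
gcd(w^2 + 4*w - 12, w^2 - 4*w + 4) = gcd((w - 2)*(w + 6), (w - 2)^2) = w - 2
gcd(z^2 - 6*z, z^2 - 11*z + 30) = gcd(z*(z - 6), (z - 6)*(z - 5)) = z - 6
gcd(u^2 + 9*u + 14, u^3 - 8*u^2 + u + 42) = u + 2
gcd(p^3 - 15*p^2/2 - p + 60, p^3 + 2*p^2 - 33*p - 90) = p - 6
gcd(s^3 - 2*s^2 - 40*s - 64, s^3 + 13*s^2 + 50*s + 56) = s^2 + 6*s + 8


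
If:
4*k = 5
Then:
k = 5/4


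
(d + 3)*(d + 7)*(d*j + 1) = d^3*j + 10*d^2*j + d^2 + 21*d*j + 10*d + 21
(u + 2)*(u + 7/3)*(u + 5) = u^3 + 28*u^2/3 + 79*u/3 + 70/3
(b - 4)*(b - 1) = b^2 - 5*b + 4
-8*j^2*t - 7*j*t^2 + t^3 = t*(-8*j + t)*(j + t)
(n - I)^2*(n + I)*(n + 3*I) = n^4 + 2*I*n^3 + 4*n^2 + 2*I*n + 3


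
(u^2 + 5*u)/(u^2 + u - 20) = u/(u - 4)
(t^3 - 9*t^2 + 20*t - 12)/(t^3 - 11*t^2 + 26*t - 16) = (t - 6)/(t - 8)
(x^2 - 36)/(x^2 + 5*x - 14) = (x^2 - 36)/(x^2 + 5*x - 14)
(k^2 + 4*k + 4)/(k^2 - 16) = (k^2 + 4*k + 4)/(k^2 - 16)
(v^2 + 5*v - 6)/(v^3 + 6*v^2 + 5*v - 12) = (v + 6)/(v^2 + 7*v + 12)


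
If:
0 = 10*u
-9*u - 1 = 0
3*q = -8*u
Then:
No Solution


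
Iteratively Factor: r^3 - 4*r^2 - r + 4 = (r + 1)*(r^2 - 5*r + 4) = (r - 4)*(r + 1)*(r - 1)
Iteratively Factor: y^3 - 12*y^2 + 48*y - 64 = (y - 4)*(y^2 - 8*y + 16) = (y - 4)^2*(y - 4)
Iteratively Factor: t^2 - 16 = (t - 4)*(t + 4)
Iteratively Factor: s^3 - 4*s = (s)*(s^2 - 4) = s*(s + 2)*(s - 2)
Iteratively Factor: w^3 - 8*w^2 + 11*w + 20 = (w - 4)*(w^2 - 4*w - 5) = (w - 5)*(w - 4)*(w + 1)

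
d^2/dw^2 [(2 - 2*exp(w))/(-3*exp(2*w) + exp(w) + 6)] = (18*exp(4*w) - 66*exp(3*w) + 234*exp(2*w) - 158*exp(w) + 84)*exp(w)/(27*exp(6*w) - 27*exp(5*w) - 153*exp(4*w) + 107*exp(3*w) + 306*exp(2*w) - 108*exp(w) - 216)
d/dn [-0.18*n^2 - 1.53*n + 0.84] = -0.36*n - 1.53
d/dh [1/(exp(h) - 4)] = -exp(h)/(exp(h) - 4)^2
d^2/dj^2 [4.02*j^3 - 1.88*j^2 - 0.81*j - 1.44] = 24.12*j - 3.76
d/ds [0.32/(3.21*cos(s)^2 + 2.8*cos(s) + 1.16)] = (2.0544*cos(s) + 0.896)*sin(s)/(3.21*cos(s)^2 + 2.8*cos(s) + 1.16)^2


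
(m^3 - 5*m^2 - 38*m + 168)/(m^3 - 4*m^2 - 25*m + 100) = (m^2 - m - 42)/(m^2 - 25)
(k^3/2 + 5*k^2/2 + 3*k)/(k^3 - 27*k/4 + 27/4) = 2*k*(k + 2)/(4*k^2 - 12*k + 9)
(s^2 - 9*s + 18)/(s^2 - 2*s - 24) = (s - 3)/(s + 4)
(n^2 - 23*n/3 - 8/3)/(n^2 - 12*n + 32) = (n + 1/3)/(n - 4)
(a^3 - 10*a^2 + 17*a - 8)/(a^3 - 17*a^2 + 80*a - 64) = (a - 1)/(a - 8)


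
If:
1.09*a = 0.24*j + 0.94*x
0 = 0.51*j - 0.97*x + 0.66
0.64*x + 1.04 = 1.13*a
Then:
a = 1.88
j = 1.91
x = 1.69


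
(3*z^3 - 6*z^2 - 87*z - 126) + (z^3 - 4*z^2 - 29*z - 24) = 4*z^3 - 10*z^2 - 116*z - 150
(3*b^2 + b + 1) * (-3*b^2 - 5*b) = -9*b^4 - 18*b^3 - 8*b^2 - 5*b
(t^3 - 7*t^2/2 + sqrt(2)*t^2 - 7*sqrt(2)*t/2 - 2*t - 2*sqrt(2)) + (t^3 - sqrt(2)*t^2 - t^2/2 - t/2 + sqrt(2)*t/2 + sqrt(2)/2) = 2*t^3 - 4*t^2 - 3*sqrt(2)*t - 5*t/2 - 3*sqrt(2)/2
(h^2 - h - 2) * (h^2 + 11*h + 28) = h^4 + 10*h^3 + 15*h^2 - 50*h - 56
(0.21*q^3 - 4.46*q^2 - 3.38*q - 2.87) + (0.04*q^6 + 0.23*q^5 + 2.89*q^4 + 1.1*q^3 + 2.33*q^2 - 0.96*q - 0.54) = 0.04*q^6 + 0.23*q^5 + 2.89*q^4 + 1.31*q^3 - 2.13*q^2 - 4.34*q - 3.41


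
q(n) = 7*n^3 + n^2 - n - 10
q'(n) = 21*n^2 + 2*n - 1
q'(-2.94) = 174.64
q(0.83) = -6.14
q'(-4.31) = 380.48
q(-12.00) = -11950.00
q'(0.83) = 15.13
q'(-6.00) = 743.00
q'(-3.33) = 225.21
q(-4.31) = -547.55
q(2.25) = 72.55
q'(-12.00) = 2999.00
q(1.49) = 13.89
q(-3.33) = -254.06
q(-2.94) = -176.30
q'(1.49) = 48.60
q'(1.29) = 36.53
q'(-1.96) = 75.75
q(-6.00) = -1480.00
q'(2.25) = 109.81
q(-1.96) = -56.91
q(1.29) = 5.40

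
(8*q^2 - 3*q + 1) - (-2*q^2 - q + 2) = 10*q^2 - 2*q - 1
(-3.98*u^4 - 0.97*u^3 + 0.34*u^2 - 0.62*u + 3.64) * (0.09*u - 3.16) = -0.3582*u^5 + 12.4895*u^4 + 3.0958*u^3 - 1.1302*u^2 + 2.2868*u - 11.5024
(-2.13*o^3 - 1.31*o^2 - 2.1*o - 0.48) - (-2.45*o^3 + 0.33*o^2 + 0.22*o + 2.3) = 0.32*o^3 - 1.64*o^2 - 2.32*o - 2.78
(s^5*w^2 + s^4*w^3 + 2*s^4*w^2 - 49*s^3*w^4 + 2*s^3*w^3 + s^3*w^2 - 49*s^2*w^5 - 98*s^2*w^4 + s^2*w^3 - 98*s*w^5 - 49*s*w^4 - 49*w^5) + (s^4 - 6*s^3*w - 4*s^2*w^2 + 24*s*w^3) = s^5*w^2 + s^4*w^3 + 2*s^4*w^2 + s^4 - 49*s^3*w^4 + 2*s^3*w^3 + s^3*w^2 - 6*s^3*w - 49*s^2*w^5 - 98*s^2*w^4 + s^2*w^3 - 4*s^2*w^2 - 98*s*w^5 - 49*s*w^4 + 24*s*w^3 - 49*w^5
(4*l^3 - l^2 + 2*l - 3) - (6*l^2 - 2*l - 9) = 4*l^3 - 7*l^2 + 4*l + 6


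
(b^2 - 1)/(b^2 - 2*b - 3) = (b - 1)/(b - 3)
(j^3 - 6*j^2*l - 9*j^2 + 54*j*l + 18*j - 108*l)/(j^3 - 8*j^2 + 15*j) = (j^2 - 6*j*l - 6*j + 36*l)/(j*(j - 5))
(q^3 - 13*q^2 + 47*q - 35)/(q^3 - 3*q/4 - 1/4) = 4*(q^2 - 12*q + 35)/(4*q^2 + 4*q + 1)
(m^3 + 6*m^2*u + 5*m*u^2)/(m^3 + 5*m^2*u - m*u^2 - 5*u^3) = m/(m - u)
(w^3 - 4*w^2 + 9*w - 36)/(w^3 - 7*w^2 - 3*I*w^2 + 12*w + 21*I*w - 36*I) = (w + 3*I)/(w - 3)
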